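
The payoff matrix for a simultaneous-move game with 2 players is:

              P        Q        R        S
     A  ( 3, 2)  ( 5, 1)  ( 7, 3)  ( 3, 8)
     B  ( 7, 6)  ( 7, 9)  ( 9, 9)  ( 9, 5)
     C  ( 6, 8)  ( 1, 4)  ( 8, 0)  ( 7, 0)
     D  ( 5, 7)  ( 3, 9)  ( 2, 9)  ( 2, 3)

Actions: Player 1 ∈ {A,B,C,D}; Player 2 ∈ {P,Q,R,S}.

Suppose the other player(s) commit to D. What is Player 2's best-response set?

u_2(P vs D) = 7
u_2(Q vs D) = 9
u_2(R vs D) = 9
u_2(S vs D) = 3
max payoff 9 at {Q,R}

BR_2 = {Q,R}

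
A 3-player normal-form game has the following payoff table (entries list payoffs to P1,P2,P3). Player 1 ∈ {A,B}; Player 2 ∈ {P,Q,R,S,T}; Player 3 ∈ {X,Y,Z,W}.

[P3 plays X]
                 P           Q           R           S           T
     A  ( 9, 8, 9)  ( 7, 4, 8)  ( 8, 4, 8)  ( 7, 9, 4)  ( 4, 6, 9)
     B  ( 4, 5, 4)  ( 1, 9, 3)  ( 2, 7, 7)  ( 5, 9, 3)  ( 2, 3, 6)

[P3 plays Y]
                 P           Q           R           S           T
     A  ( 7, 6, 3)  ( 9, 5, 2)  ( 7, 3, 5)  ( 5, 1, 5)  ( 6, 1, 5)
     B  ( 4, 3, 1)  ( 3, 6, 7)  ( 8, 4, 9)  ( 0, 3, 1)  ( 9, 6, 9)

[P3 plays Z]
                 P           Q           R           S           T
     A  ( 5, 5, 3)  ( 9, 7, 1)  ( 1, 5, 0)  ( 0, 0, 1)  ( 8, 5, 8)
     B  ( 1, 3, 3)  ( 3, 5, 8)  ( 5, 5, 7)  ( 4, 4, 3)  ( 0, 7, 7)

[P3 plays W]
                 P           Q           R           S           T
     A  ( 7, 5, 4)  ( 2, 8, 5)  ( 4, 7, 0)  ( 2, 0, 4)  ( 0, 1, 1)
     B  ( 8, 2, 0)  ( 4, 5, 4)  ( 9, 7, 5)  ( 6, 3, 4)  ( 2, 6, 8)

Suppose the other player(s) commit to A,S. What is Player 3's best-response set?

P3 best: {Y}

u_3(X vs A,S) = 4
u_3(Y vs A,S) = 5
u_3(Z vs A,S) = 1
u_3(W vs A,S) = 4
max payoff 5 at {Y}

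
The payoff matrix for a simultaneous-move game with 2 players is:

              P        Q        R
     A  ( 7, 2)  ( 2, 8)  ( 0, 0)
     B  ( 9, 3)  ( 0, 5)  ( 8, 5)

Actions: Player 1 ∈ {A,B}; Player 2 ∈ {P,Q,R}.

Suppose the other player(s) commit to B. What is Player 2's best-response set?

argmax u_2 = {Q,R}

u_2(P vs B) = 3
u_2(Q vs B) = 5
u_2(R vs B) = 5
max payoff 5 at {Q,R}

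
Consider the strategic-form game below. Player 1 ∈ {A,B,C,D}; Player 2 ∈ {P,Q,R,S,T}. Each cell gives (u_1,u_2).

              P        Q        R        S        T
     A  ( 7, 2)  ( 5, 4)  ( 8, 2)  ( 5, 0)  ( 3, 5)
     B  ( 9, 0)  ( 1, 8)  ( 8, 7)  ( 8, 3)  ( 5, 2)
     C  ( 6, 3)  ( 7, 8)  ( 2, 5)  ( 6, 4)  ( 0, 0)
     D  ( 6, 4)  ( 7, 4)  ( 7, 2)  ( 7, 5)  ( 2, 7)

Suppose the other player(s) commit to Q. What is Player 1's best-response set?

u_1(A vs Q) = 5
u_1(B vs Q) = 1
u_1(C vs Q) = 7
u_1(D vs Q) = 7
max payoff 7 at {C,D}

argmax u_1 = {C,D}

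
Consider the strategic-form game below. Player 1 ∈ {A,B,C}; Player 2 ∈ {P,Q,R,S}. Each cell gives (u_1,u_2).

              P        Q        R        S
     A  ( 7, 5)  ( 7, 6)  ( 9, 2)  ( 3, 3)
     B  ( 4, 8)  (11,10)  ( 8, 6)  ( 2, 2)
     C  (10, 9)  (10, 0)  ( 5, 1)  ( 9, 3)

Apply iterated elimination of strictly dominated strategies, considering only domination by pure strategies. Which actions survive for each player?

P2 drop R (P beats it: A:5>2 B:8>6 C:9>1)
P1 drop A (C beats it: P:10>7 Q:10>7 S:9>3)
P2 drop S (P beats it: B:8>2 C:9>3)
P1→{B,C} P2→{P,Q}

Survivors P1:{B,C} P2:{P,Q}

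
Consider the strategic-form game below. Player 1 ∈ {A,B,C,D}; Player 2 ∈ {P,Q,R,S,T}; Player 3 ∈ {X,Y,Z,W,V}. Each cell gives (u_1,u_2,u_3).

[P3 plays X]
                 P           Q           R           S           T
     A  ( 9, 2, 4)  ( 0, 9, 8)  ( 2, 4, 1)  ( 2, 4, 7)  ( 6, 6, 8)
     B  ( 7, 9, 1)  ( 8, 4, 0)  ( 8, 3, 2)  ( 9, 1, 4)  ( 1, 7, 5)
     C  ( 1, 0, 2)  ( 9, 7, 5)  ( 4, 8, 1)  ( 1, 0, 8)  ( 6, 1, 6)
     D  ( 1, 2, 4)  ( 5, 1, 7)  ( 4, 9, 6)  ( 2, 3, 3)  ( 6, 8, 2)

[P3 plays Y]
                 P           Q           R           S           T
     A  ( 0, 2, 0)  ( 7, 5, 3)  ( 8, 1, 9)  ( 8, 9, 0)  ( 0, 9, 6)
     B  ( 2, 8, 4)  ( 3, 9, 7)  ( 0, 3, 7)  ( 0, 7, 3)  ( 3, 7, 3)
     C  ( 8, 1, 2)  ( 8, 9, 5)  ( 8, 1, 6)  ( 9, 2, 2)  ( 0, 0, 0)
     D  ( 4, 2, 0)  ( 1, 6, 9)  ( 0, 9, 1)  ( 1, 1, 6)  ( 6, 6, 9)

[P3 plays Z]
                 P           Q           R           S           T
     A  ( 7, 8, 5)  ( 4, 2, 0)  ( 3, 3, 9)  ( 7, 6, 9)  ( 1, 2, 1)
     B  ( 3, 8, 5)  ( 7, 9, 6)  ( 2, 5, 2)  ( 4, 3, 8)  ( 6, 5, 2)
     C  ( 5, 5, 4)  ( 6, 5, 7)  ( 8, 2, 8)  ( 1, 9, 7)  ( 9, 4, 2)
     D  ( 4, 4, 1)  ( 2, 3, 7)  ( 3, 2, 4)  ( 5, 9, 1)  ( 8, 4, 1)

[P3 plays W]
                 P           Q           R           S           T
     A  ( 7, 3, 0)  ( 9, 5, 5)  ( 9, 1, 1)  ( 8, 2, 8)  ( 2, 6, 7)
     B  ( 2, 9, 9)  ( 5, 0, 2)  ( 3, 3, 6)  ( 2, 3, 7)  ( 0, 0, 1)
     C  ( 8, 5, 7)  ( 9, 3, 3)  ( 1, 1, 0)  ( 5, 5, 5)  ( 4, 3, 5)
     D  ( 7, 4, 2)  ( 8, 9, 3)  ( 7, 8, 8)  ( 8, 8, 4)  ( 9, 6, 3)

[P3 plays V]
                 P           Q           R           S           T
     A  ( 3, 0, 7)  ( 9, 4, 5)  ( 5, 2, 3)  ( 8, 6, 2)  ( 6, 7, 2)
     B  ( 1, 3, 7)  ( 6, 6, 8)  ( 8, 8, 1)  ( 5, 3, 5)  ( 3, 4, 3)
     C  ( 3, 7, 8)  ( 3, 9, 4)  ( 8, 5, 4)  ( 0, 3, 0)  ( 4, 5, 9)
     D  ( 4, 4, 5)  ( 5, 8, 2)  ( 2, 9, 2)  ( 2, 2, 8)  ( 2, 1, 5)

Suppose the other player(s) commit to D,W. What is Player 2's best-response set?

BR_2 = {Q}

u_2(P vs D,W) = 4
u_2(Q vs D,W) = 9
u_2(R vs D,W) = 8
u_2(S vs D,W) = 8
u_2(T vs D,W) = 6
max payoff 9 at {Q}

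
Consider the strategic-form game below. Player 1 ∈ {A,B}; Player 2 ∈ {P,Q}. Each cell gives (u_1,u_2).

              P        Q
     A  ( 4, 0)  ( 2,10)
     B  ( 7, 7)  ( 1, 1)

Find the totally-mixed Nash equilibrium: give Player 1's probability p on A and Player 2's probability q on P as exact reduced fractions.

P1 indiff ⇒ q·4+(1-q)·2 = q·7+(1-q)·1 ⇒ q(-3) = (1-q)(-1) ⇒ q = 1/4
P2 indiff ⇒ p·0+(1-p)·7 = p·10+(1-p)·1 ⇒ p(-10) = (1-p)(-6) ⇒ p = 3/8

(p,q) = (3/8, 1/4)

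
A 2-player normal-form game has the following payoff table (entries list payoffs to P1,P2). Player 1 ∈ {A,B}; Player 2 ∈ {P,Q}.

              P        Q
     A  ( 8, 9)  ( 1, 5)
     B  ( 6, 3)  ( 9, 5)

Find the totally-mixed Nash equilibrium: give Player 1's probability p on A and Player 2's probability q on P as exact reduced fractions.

P1 indiff ⇒ q·8+(1-q)·1 = q·6+(1-q)·9 ⇒ q(2) = (1-q)(8) ⇒ q = 4/5
P2 indiff ⇒ p·9+(1-p)·3 = p·5+(1-p)·5 ⇒ p(4) = (1-p)(2) ⇒ p = 1/3

P1 mixes 1/3 on A; P2 mixes 4/5 on P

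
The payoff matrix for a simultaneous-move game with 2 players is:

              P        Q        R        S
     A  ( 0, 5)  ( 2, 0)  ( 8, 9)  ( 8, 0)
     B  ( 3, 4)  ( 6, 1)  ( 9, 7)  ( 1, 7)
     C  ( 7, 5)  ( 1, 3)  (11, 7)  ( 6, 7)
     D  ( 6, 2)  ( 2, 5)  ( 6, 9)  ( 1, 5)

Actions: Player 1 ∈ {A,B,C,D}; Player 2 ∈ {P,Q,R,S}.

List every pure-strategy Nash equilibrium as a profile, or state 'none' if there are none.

NE set: (C,R)

(A,P): not NE [P1→C gives 7>0; P2→R gives 9>5]
(A,Q): not NE [P1→B gives 6>2; P2→R gives 9>0]
(A,R): not NE [P1→C gives 11>8]
(A,S): not NE [P2→R gives 9>0]
(B,P): not NE [P1→C gives 7>3; P2→S gives 7>4]
(B,Q): not NE [P2→S gives 7>1]
(B,R): not NE [P1→C gives 11>9]
(B,S): not NE [P1→A gives 8>1]
(C,P): not NE [P2→S gives 7>5]
(C,Q): not NE [P1→B gives 6>1; P2→S gives 7>3]
(C,R): NE
(C,S): not NE [P1→A gives 8>6]
(D,P): not NE [P1→C gives 7>6; P2→R gives 9>2]
(D,Q): not NE [P1→B gives 6>2; P2→R gives 9>5]
(D,R): not NE [P1→C gives 11>6]
(D,S): not NE [P1→A gives 8>1; P2→R gives 9>5]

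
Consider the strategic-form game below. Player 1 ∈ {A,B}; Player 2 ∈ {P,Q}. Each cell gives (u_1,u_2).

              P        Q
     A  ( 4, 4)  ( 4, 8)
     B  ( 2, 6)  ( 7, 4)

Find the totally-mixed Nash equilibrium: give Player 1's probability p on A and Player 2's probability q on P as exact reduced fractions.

P1 indiff ⇒ q·4+(1-q)·4 = q·2+(1-q)·7 ⇒ q(2) = (1-q)(3) ⇒ q = 3/5
P2 indiff ⇒ p·4+(1-p)·6 = p·8+(1-p)·4 ⇒ p(-4) = (1-p)(-2) ⇒ p = 1/3

p=1/3, q=3/5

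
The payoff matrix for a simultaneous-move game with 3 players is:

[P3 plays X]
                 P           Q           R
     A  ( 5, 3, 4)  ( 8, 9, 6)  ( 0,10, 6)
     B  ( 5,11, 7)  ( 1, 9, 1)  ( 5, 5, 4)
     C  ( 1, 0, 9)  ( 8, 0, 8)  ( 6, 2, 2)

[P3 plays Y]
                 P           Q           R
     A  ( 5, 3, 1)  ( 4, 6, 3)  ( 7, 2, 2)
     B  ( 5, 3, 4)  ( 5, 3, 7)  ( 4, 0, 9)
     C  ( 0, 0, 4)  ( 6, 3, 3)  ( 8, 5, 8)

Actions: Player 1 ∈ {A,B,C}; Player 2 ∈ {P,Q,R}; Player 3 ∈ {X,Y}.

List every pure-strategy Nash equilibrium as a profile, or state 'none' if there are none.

(A,P,X): not NE [P2→R gives 10>3]
(A,P,Y): not NE [P2→Q gives 6>3; P3→X gives 4>1]
(A,Q,X): not NE [P2→R gives 10>9]
(A,Q,Y): not NE [P1→C gives 6>4; P3→X gives 6>3]
(A,R,X): not NE [P1→C gives 6>0]
(A,R,Y): not NE [P1→C gives 8>7; P2→Q gives 6>2; P3→X gives 6>2]
(B,P,X): NE
(B,P,Y): not NE [P3→X gives 7>4]
(B,Q,X): not NE [P1→C gives 8>1; P2→P gives 11>9; P3→Y gives 7>1]
(B,Q,Y): not NE [P1→C gives 6>5]
(B,R,X): not NE [P1→C gives 6>5; P2→P gives 11>5; P3→Y gives 9>4]
(B,R,Y): not NE [P1→C gives 8>4; P2→Q gives 3>0]
(C,P,X): not NE [P1→B gives 5>1; P2→R gives 2>0]
(C,P,Y): not NE [P1→B gives 5>0; P2→R gives 5>0; P3→X gives 9>4]
(C,Q,X): not NE [P2→R gives 2>0]
(C,Q,Y): not NE [P2→R gives 5>3; P3→X gives 8>3]
(C,R,X): not NE [P3→Y gives 8>2]
(C,R,Y): NE

Nash profiles: (B,P,X), (C,R,Y)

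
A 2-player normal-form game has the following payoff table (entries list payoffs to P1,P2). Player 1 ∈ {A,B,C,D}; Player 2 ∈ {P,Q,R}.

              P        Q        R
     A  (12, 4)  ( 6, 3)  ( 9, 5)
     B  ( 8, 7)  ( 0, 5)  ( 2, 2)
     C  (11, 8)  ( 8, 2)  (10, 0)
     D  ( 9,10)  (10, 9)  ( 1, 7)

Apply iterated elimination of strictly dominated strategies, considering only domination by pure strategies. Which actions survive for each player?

Survivors P1:{A,C} P2:{P,R}

P1 drop B (A beats it: P:12>8 Q:6>0 R:9>2)
P2 drop Q (P beats it: A:4>3 C:8>2 D:10>9)
P1 drop D (A beats it: P:12>9 R:9>1)
P1→{A,C} P2→{P,R}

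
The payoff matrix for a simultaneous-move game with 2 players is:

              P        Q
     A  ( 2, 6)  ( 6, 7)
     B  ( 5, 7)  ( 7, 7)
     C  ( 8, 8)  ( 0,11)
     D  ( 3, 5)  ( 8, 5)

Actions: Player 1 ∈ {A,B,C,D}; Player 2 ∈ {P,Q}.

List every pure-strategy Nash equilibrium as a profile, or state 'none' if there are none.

(A,P): not NE [P1→C gives 8>2; P2→Q gives 7>6]
(A,Q): not NE [P1→D gives 8>6]
(B,P): not NE [P1→C gives 8>5]
(B,Q): not NE [P1→D gives 8>7]
(C,P): not NE [P2→Q gives 11>8]
(C,Q): not NE [P1→D gives 8>0]
(D,P): not NE [P1→C gives 8>3]
(D,Q): NE

NE set: (D,Q)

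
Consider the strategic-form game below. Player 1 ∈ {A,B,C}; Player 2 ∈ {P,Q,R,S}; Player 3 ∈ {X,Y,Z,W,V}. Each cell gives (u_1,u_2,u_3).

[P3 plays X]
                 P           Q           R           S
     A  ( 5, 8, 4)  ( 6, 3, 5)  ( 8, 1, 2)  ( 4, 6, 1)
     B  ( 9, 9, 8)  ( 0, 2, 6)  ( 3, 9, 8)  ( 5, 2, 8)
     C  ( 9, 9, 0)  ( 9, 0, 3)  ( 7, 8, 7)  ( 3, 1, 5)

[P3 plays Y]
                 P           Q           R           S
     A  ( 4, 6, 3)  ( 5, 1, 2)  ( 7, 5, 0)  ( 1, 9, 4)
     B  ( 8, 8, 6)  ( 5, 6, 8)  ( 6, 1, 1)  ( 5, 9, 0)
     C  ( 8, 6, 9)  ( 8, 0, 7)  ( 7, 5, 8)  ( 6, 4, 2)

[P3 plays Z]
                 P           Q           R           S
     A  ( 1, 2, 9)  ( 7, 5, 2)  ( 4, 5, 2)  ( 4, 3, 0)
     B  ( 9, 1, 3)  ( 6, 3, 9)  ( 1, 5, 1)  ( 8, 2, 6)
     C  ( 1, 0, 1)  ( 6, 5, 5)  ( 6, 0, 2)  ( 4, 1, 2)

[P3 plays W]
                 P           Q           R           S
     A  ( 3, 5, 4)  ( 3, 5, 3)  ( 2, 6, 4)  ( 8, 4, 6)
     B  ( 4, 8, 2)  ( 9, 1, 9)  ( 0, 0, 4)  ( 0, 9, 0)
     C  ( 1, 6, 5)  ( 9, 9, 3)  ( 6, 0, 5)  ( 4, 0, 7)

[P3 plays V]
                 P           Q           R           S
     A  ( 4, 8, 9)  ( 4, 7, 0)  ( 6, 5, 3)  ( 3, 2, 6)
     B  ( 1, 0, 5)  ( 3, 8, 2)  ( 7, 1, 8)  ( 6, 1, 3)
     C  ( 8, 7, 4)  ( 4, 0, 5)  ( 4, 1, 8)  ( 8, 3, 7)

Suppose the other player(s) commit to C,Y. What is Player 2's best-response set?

argmax u_2 = {P}

u_2(P vs C,Y) = 6
u_2(Q vs C,Y) = 0
u_2(R vs C,Y) = 5
u_2(S vs C,Y) = 4
max payoff 6 at {P}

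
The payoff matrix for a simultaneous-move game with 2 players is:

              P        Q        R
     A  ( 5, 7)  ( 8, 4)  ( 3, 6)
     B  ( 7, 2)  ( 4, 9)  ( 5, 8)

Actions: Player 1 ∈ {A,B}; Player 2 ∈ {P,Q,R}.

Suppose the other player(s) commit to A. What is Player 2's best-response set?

P2 best: {P}

u_2(P vs A) = 7
u_2(Q vs A) = 4
u_2(R vs A) = 6
max payoff 7 at {P}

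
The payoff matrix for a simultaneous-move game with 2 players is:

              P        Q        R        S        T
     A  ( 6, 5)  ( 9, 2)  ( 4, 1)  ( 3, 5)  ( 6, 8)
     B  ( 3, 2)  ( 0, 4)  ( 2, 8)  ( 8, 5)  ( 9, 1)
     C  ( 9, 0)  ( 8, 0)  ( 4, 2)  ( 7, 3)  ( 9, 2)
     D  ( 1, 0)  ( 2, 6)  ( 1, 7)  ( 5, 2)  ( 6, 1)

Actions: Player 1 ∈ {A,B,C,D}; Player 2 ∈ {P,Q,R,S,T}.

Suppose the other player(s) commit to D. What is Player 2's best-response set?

u_2(P vs D) = 0
u_2(Q vs D) = 6
u_2(R vs D) = 7
u_2(S vs D) = 2
u_2(T vs D) = 1
max payoff 7 at {R}

argmax u_2 = {R}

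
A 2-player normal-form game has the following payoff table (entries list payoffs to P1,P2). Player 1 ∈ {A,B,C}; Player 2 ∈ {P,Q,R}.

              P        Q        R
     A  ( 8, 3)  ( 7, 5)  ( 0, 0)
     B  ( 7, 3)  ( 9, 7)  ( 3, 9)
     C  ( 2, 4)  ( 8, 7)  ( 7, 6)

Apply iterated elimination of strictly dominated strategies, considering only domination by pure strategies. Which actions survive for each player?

IESDS → P1:{B,C} P2:{Q,R}

P2 drop P (Q beats it: A:5>3 B:7>3 C:7>4)
P1 drop A (B beats it: Q:9>7 R:3>0)
P1→{B,C} P2→{Q,R}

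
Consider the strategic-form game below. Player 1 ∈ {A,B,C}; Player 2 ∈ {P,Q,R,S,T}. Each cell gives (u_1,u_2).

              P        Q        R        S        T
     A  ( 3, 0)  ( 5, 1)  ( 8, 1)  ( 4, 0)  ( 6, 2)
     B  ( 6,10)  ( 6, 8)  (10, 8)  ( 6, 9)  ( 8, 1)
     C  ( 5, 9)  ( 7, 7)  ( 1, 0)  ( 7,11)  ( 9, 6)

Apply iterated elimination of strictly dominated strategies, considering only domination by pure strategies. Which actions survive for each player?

Remaining: P1:{B,C} P2:{P,S}

P1 drop A (B beats it: P:6>3 Q:6>5 R:10>8 S:6>4 T:8>6)
P2 drop Q (P beats it: B:10>8 C:9>7)
P2 drop R (P beats it: B:10>8 C:9>0)
P2 drop T (P beats it: B:10>1 C:9>6)
P1→{B,C} P2→{P,S}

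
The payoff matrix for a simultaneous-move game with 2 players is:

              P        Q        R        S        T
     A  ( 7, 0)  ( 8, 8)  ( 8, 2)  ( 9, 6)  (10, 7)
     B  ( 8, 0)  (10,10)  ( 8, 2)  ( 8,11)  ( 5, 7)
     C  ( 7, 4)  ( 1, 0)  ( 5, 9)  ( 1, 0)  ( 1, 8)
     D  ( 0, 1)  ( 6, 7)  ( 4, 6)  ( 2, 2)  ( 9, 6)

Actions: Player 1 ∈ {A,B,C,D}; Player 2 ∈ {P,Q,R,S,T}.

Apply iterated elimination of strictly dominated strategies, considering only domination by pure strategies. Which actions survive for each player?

P1 drop C (B beats it: P:8>7 Q:10>1 R:8>5 S:8>1 T:5>1)
P1 drop D (A beats it: P:7>0 Q:8>6 R:8>4 S:9>2 T:10>9)
P2 drop P (Q beats it: A:8>0 B:10>0)
P2 drop R (Q beats it: A:8>2 B:10>2)
P2 drop T (Q beats it: A:8>7 B:10>7)
P1→{A,B} P2→{Q,S}

Remaining: P1:{A,B} P2:{Q,S}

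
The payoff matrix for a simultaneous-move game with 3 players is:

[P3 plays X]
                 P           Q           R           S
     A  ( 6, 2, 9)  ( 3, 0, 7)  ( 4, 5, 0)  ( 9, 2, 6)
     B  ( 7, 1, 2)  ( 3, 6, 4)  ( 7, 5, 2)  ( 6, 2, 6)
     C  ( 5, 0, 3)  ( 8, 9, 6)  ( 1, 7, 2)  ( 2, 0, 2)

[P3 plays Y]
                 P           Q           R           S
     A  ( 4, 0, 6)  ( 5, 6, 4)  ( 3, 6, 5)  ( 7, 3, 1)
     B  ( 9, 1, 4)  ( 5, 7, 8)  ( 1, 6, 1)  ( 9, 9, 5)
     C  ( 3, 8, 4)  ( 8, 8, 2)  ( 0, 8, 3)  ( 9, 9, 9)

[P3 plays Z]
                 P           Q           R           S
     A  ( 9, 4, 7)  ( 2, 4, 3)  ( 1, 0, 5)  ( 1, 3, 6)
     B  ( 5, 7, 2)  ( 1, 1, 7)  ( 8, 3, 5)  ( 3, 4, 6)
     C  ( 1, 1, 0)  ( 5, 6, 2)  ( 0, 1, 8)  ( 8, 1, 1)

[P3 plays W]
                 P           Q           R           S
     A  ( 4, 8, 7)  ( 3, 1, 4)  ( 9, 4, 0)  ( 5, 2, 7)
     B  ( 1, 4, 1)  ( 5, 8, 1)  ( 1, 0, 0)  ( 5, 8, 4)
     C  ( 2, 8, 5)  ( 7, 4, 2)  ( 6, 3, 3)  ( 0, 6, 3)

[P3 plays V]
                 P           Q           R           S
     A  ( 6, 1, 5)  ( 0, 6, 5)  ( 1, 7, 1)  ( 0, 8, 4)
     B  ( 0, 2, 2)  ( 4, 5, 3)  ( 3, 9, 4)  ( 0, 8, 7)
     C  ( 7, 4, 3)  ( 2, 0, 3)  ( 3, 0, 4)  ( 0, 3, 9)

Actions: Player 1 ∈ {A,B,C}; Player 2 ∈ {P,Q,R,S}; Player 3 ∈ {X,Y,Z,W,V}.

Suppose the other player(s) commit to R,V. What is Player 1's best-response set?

argmax u_1 = {B,C}

u_1(A vs R,V) = 1
u_1(B vs R,V) = 3
u_1(C vs R,V) = 3
max payoff 3 at {B,C}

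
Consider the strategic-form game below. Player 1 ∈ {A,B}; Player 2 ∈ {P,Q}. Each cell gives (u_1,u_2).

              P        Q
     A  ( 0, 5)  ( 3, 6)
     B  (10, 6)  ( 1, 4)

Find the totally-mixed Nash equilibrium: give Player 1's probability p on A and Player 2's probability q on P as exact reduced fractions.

P1 indiff ⇒ q·0+(1-q)·3 = q·10+(1-q)·1 ⇒ q(-10) = (1-q)(-2) ⇒ q = 1/6
P2 indiff ⇒ p·5+(1-p)·6 = p·6+(1-p)·4 ⇒ p(-1) = (1-p)(-2) ⇒ p = 2/3

P1 mixes 2/3 on A; P2 mixes 1/6 on P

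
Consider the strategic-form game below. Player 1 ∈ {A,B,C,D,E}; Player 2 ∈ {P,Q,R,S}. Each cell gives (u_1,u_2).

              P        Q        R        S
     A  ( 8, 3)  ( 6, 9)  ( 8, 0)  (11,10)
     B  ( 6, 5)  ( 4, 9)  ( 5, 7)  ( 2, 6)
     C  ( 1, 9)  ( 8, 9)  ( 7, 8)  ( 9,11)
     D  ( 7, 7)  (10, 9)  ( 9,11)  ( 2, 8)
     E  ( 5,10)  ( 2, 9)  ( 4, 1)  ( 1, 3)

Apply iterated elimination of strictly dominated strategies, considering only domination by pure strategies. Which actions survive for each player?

Remaining: P1:{A,C,D} P2:{Q,R,S}

P1 drop B (A beats it: P:8>6 Q:6>4 R:8>5 S:11>2)
P1 drop E (A beats it: P:8>5 Q:6>2 R:8>4 S:11>1)
P2 drop P (S beats it: A:10>3 C:11>9 D:8>7)
P1→{A,C,D} P2→{Q,R,S}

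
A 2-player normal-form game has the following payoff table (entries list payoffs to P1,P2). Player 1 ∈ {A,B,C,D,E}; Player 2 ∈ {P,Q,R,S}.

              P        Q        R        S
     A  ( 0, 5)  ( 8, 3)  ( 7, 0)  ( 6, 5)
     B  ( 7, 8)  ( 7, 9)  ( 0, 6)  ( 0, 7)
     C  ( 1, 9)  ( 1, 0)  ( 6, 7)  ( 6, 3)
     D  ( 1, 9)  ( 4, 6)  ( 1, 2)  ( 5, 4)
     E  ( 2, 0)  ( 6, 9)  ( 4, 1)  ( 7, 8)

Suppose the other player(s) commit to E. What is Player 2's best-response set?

u_2(P vs E) = 0
u_2(Q vs E) = 9
u_2(R vs E) = 1
u_2(S vs E) = 8
max payoff 9 at {Q}

argmax u_2 = {Q}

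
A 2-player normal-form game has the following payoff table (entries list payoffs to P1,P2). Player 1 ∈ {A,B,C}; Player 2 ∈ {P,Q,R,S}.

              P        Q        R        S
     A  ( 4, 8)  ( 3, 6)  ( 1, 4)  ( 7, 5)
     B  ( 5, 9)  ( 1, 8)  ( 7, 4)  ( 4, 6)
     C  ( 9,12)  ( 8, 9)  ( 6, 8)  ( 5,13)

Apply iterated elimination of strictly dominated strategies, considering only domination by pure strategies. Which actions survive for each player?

P2 drop Q (P beats it: A:8>6 B:9>8 C:12>9)
P2 drop R (P beats it: A:8>4 B:9>4 C:12>8)
P1 drop B (C beats it: P:9>5 S:5>4)
P1→{A,C} P2→{P,S}

IESDS → P1:{A,C} P2:{P,S}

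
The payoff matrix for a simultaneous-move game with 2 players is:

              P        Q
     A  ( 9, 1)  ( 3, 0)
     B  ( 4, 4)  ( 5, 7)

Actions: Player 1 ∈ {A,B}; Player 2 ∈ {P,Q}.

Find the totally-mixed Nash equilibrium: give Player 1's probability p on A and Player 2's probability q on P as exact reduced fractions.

P1 indiff ⇒ q·9+(1-q)·3 = q·4+(1-q)·5 ⇒ q(5) = (1-q)(2) ⇒ q = 2/7
P2 indiff ⇒ p·1+(1-p)·4 = p·0+(1-p)·7 ⇒ p(1) = (1-p)(3) ⇒ p = 3/4

P1 mixes 3/4 on A; P2 mixes 2/7 on P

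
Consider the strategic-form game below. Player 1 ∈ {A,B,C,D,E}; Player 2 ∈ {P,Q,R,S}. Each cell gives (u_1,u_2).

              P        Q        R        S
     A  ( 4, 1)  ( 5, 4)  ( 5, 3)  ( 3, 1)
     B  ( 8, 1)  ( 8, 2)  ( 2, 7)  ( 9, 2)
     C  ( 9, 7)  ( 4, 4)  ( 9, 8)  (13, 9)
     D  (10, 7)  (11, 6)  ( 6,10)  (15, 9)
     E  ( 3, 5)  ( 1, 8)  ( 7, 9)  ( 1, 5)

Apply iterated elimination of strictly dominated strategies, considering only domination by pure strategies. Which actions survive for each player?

Survivors P1:{C,D} P2:{R,S}

P1 drop A (D beats it: P:10>4 Q:11>5 R:6>5 S:15>3)
P1 drop B (D beats it: P:10>8 Q:11>8 R:6>2 S:15>9)
P1 drop E (C beats it: P:9>3 Q:4>1 R:9>7 S:13>1)
P2 drop P (R beats it: C:8>7 D:10>7)
P2 drop Q (R beats it: C:8>4 D:10>6)
P1→{C,D} P2→{R,S}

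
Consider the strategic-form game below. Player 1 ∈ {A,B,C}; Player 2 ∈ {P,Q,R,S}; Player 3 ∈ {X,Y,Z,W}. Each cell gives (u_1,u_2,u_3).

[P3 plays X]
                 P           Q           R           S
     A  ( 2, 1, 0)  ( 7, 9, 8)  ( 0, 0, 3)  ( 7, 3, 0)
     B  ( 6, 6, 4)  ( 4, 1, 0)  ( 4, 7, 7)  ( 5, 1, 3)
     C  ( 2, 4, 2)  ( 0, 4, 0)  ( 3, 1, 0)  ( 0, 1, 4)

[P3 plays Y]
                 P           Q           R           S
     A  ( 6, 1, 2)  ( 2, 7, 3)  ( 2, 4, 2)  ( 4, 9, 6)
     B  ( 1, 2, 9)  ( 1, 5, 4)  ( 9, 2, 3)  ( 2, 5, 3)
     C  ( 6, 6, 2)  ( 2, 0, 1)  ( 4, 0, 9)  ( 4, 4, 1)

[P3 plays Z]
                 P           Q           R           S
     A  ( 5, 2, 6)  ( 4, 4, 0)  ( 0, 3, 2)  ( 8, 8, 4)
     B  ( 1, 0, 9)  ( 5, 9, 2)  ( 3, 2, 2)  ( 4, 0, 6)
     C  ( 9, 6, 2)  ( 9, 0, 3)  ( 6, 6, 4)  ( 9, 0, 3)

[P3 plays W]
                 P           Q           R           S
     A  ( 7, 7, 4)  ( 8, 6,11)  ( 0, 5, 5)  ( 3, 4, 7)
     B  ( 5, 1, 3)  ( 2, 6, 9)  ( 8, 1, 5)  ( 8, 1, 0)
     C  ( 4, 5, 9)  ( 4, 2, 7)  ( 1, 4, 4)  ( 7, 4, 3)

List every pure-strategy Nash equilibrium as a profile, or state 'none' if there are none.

PSNE = {(B,R,X)}

(A,P,X): not NE [P1→B gives 6>2; P2→Q gives 9>1; P3→Z gives 6>0]
(A,P,Y): not NE [P2→S gives 9>1; P3→Z gives 6>2]
(A,P,Z): not NE [P1→C gives 9>5; P2→S gives 8>2]
(A,P,W): not NE [P3→Z gives 6>4]
(A,Q,X): not NE [P3→W gives 11>8]
(A,Q,Y): not NE [P2→S gives 9>7; P3→W gives 11>3]
(A,Q,Z): not NE [P1→C gives 9>4; P2→S gives 8>4; P3→W gives 11>0]
(A,Q,W): not NE [P2→P gives 7>6]
(A,R,X): not NE [P1→B gives 4>0; P2→Q gives 9>0; P3→W gives 5>3]
(A,R,Y): not NE [P1→B gives 9>2; P2→S gives 9>4; P3→W gives 5>2]
(A,R,Z): not NE [P1→C gives 6>0; P2→S gives 8>3; P3→W gives 5>2]
(A,R,W): not NE [P1→B gives 8>0; P2→P gives 7>5]
(A,S,X): not NE [P2→Q gives 9>3; P3→W gives 7>0]
(A,S,Y): not NE [P3→W gives 7>6]
(A,S,Z): not NE [P1→C gives 9>8; P3→W gives 7>4]
(A,S,W): not NE [P1→B gives 8>3; P2→P gives 7>4]
(B,P,X): not NE [P2→R gives 7>6; P3→Z gives 9>4]
(B,P,Y): not NE [P1→C gives 6>1; P2→S gives 5>2]
(B,P,Z): not NE [P1→C gives 9>1; P2→Q gives 9>0]
(B,P,W): not NE [P1→A gives 7>5; P2→Q gives 6>1; P3→Z gives 9>3]
(B,Q,X): not NE [P1→A gives 7>4; P2→R gives 7>1; P3→W gives 9>0]
(B,Q,Y): not NE [P1→C gives 2>1; P3→W gives 9>4]
(B,Q,Z): not NE [P1→C gives 9>5; P3→W gives 9>2]
(B,Q,W): not NE [P1→A gives 8>2]
(B,R,X): NE
(B,R,Y): not NE [P2→S gives 5>2; P3→X gives 7>3]
(B,R,Z): not NE [P1→C gives 6>3; P2→Q gives 9>2; P3→X gives 7>2]
(B,R,W): not NE [P2→Q gives 6>1; P3→X gives 7>5]
(B,S,X): not NE [P1→A gives 7>5; P2→R gives 7>1; P3→Z gives 6>3]
(B,S,Y): not NE [P1→C gives 4>2; P3→Z gives 6>3]
(B,S,Z): not NE [P1→C gives 9>4; P2→Q gives 9>0]
(B,S,W): not NE [P2→Q gives 6>1; P3→Z gives 6>0]
(C,P,X): not NE [P1→B gives 6>2; P3→W gives 9>2]
(C,P,Y): not NE [P3→W gives 9>2]
(C,P,Z): not NE [P3→W gives 9>2]
(C,P,W): not NE [P1→A gives 7>4]
(C,Q,X): not NE [P1→A gives 7>0; P3→W gives 7>0]
(C,Q,Y): not NE [P2→P gives 6>0; P3→W gives 7>1]
(C,Q,Z): not NE [P2→R gives 6>0; P3→W gives 7>3]
(C,Q,W): not NE [P1→A gives 8>4; P2→P gives 5>2]
(C,R,X): not NE [P1→B gives 4>3; P2→Q gives 4>1; P3→Y gives 9>0]
(C,R,Y): not NE [P1→B gives 9>4; P2→P gives 6>0]
(C,R,Z): not NE [P3→Y gives 9>4]
(C,R,W): not NE [P1→B gives 8>1; P2→P gives 5>4; P3→Y gives 9>4]
(C,S,X): not NE [P1→A gives 7>0; P2→Q gives 4>1]
(C,S,Y): not NE [P2→P gives 6>4; P3→X gives 4>1]
(C,S,Z): not NE [P2→R gives 6>0; P3→X gives 4>3]
(C,S,W): not NE [P1→B gives 8>7; P2→P gives 5>4; P3→X gives 4>3]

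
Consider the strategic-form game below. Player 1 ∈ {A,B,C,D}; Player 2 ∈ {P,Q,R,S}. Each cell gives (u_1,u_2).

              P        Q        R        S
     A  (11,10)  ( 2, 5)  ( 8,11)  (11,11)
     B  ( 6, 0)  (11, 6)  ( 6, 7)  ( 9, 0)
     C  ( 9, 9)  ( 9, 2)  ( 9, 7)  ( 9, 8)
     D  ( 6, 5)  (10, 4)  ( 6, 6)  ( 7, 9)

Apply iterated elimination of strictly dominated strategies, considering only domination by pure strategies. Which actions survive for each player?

P2 drop Q (R beats it: A:11>5 B:7>6 C:7>2 D:6>4)
P1 drop B (A beats it: P:11>6 R:8>6 S:11>9)
P1 drop D (A beats it: P:11>6 R:8>6 S:11>7)
P1→{A,C} P2→{P,R,S}

IESDS → P1:{A,C} P2:{P,R,S}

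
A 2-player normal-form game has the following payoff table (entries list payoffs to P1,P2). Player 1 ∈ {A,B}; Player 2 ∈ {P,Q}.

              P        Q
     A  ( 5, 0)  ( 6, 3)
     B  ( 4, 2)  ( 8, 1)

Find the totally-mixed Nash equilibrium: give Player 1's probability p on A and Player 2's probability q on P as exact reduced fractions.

P1 mixes 1/4 on A; P2 mixes 2/3 on P

P1 indiff ⇒ q·5+(1-q)·6 = q·4+(1-q)·8 ⇒ q(1) = (1-q)(2) ⇒ q = 2/3
P2 indiff ⇒ p·0+(1-p)·2 = p·3+(1-p)·1 ⇒ p(-3) = (1-p)(-1) ⇒ p = 1/4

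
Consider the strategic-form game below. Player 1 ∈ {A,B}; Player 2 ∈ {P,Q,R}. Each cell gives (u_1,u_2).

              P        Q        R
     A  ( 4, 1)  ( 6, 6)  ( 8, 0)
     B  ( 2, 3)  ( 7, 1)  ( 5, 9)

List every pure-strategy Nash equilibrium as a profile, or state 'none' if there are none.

(A,P): not NE [P2→Q gives 6>1]
(A,Q): not NE [P1→B gives 7>6]
(A,R): not NE [P2→Q gives 6>0]
(B,P): not NE [P1→A gives 4>2; P2→R gives 9>3]
(B,Q): not NE [P2→R gives 9>1]
(B,R): not NE [P1→A gives 8>5]

PSNE: ∅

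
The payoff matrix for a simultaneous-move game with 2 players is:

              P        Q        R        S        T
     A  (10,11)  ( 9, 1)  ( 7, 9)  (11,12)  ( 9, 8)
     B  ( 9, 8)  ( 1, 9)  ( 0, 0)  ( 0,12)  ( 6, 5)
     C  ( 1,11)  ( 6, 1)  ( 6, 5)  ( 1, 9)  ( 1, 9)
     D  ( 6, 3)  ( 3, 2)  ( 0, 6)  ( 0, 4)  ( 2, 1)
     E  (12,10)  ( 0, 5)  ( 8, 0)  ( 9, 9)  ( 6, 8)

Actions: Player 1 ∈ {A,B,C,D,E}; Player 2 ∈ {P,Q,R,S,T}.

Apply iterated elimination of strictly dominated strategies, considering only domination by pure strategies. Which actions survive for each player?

IESDS → P1:{A,E} P2:{P,S}

P1 drop B (A beats it: P:10>9 Q:9>1 R:7>0 S:11>0 T:9>6)
P1 drop C (A beats it: P:10>1 Q:9>6 R:7>6 S:11>1 T:9>1)
P1 drop D (A beats it: P:10>6 Q:9>3 R:7>0 S:11>0 T:9>2)
P2 drop Q (P beats it: A:11>1 E:10>5)
P2 drop R (P beats it: A:11>9 E:10>0)
P2 drop T (P beats it: A:11>8 E:10>8)
P1→{A,E} P2→{P,S}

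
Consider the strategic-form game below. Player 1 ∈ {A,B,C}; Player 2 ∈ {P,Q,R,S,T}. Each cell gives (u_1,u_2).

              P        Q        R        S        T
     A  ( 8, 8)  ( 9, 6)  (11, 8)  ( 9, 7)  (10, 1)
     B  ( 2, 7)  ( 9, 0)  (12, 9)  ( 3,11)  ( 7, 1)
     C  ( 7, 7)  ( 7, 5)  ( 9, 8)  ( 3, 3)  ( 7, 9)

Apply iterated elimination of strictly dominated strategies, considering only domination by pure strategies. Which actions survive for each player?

Remaining: P1:{A,B} P2:{P,R,S}

P1 drop C (A beats it: P:8>7 Q:9>7 R:11>9 S:9>3 T:10>7)
P2 drop Q (P beats it: A:8>6 B:7>0)
P2 drop T (P beats it: A:8>1 B:7>1)
P1→{A,B} P2→{P,R,S}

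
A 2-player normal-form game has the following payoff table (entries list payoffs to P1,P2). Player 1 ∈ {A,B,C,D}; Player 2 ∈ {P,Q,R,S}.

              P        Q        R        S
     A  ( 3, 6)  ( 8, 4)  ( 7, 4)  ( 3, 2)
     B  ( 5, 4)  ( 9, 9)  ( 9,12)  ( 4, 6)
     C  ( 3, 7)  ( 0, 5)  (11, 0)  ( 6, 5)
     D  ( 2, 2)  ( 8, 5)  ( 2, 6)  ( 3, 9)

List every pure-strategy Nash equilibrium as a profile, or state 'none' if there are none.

No pure NE.

(A,P): not NE [P1→B gives 5>3]
(A,Q): not NE [P1→B gives 9>8; P2→P gives 6>4]
(A,R): not NE [P1→C gives 11>7; P2→P gives 6>4]
(A,S): not NE [P1→C gives 6>3; P2→P gives 6>2]
(B,P): not NE [P2→R gives 12>4]
(B,Q): not NE [P2→R gives 12>9]
(B,R): not NE [P1→C gives 11>9]
(B,S): not NE [P1→C gives 6>4; P2→R gives 12>6]
(C,P): not NE [P1→B gives 5>3]
(C,Q): not NE [P1→B gives 9>0; P2→P gives 7>5]
(C,R): not NE [P2→P gives 7>0]
(C,S): not NE [P2→P gives 7>5]
(D,P): not NE [P1→B gives 5>2; P2→S gives 9>2]
(D,Q): not NE [P1→B gives 9>8; P2→S gives 9>5]
(D,R): not NE [P1→C gives 11>2; P2→S gives 9>6]
(D,S): not NE [P1→C gives 6>3]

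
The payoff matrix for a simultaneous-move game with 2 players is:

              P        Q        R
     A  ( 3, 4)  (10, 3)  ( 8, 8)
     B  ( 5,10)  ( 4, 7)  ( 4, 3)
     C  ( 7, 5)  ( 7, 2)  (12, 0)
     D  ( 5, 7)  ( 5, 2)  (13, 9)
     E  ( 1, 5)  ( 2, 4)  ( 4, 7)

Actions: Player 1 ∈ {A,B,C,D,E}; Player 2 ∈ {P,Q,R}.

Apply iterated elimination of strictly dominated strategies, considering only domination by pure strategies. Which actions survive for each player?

Remaining: P1:{C,D} P2:{P,R}

P1 drop B (C beats it: P:7>5 Q:7>4 R:12>4)
P1 drop E (A beats it: P:3>1 Q:10>2 R:8>4)
P2 drop Q (P beats it: A:4>3 C:5>2 D:7>2)
P1 drop A (C beats it: P:7>3 R:12>8)
P1→{C,D} P2→{P,R}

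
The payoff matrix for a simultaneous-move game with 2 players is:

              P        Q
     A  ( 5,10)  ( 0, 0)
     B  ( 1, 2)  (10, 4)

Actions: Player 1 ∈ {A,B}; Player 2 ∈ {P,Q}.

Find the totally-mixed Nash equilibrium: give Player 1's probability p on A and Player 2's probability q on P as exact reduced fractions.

P1 indiff ⇒ q·5+(1-q)·0 = q·1+(1-q)·10 ⇒ q(4) = (1-q)(10) ⇒ q = 5/7
P2 indiff ⇒ p·10+(1-p)·2 = p·0+(1-p)·4 ⇒ p(10) = (1-p)(2) ⇒ p = 1/6

(p,q) = (1/6, 5/7)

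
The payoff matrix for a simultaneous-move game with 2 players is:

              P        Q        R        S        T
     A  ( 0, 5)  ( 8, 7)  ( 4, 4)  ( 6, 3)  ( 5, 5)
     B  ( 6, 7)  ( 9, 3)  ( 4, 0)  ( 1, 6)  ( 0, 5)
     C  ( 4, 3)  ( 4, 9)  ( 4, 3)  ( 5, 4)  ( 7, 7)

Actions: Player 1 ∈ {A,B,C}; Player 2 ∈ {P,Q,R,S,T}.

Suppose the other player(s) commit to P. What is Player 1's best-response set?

P1 best: {B}

u_1(A vs P) = 0
u_1(B vs P) = 6
u_1(C vs P) = 4
max payoff 6 at {B}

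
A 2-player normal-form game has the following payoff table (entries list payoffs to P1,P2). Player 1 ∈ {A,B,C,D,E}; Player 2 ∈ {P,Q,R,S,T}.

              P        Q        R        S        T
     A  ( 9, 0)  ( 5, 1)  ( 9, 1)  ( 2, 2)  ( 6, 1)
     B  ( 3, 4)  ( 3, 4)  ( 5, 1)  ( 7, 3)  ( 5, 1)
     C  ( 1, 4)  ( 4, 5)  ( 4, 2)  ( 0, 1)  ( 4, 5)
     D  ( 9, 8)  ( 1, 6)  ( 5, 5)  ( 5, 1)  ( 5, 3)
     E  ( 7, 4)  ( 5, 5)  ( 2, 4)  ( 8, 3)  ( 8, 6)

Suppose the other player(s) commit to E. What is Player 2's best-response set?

P2 best: {T}

u_2(P vs E) = 4
u_2(Q vs E) = 5
u_2(R vs E) = 4
u_2(S vs E) = 3
u_2(T vs E) = 6
max payoff 6 at {T}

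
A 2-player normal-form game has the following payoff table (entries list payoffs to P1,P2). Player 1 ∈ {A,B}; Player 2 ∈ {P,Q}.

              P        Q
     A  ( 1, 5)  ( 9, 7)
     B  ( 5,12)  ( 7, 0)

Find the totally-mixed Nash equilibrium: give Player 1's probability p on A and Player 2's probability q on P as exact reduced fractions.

(p,q) = (6/7, 1/3)

P1 indiff ⇒ q·1+(1-q)·9 = q·5+(1-q)·7 ⇒ q(-4) = (1-q)(-2) ⇒ q = 1/3
P2 indiff ⇒ p·5+(1-p)·12 = p·7+(1-p)·0 ⇒ p(-2) = (1-p)(-12) ⇒ p = 6/7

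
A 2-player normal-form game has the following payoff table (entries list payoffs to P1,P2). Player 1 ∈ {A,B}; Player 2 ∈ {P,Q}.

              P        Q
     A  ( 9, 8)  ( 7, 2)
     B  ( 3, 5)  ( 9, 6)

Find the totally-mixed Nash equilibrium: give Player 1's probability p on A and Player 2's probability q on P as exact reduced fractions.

P1 mixes 1/7 on A; P2 mixes 1/4 on P

P1 indiff ⇒ q·9+(1-q)·7 = q·3+(1-q)·9 ⇒ q(6) = (1-q)(2) ⇒ q = 1/4
P2 indiff ⇒ p·8+(1-p)·5 = p·2+(1-p)·6 ⇒ p(6) = (1-p)(1) ⇒ p = 1/7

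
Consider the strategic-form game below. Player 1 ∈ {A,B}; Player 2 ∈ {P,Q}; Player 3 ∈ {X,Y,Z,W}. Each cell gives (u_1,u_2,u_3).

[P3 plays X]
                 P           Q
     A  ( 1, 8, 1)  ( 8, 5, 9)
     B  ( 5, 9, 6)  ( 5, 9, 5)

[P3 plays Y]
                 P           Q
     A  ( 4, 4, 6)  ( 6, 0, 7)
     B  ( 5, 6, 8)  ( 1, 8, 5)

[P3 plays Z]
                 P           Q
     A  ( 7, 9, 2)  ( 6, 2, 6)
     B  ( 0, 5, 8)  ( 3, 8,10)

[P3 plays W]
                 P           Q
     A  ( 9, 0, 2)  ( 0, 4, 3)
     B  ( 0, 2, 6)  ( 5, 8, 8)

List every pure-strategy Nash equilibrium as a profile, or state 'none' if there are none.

(A,P,X): not NE [P1→B gives 5>1; P3→Y gives 6>1]
(A,P,Y): not NE [P1→B gives 5>4]
(A,P,Z): not NE [P3→Y gives 6>2]
(A,P,W): not NE [P2→Q gives 4>0; P3→Y gives 6>2]
(A,Q,X): not NE [P2→P gives 8>5]
(A,Q,Y): not NE [P2→P gives 4>0; P3→X gives 9>7]
(A,Q,Z): not NE [P2→P gives 9>2; P3→X gives 9>6]
(A,Q,W): not NE [P1→B gives 5>0; P3→X gives 9>3]
(B,P,X): not NE [P3→Z gives 8>6]
(B,P,Y): not NE [P2→Q gives 8>6]
(B,P,Z): not NE [P1→A gives 7>0; P2→Q gives 8>5]
(B,P,W): not NE [P1→A gives 9>0; P2→Q gives 8>2; P3→Z gives 8>6]
(B,Q,X): not NE [P1→A gives 8>5; P3→Z gives 10>5]
(B,Q,Y): not NE [P1→A gives 6>1; P3→Z gives 10>5]
(B,Q,Z): not NE [P1→A gives 6>3]
(B,Q,W): not NE [P3→Z gives 10>8]

PSNE: ∅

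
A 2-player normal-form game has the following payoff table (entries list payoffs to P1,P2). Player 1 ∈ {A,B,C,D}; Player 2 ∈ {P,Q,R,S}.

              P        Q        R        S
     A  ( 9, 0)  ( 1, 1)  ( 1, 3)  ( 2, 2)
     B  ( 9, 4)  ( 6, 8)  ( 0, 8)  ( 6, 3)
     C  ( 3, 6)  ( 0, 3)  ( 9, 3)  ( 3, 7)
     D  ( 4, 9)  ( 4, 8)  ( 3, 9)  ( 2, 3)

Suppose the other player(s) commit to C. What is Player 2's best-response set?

u_2(P vs C) = 6
u_2(Q vs C) = 3
u_2(R vs C) = 3
u_2(S vs C) = 7
max payoff 7 at {S}

BR_2 = {S}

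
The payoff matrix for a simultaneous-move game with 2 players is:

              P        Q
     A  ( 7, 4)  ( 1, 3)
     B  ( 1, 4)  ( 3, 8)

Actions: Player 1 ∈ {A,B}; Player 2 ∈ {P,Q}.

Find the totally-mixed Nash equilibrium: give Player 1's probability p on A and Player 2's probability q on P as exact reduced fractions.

p=4/5, q=1/4

P1 indiff ⇒ q·7+(1-q)·1 = q·1+(1-q)·3 ⇒ q(6) = (1-q)(2) ⇒ q = 1/4
P2 indiff ⇒ p·4+(1-p)·4 = p·3+(1-p)·8 ⇒ p(1) = (1-p)(4) ⇒ p = 4/5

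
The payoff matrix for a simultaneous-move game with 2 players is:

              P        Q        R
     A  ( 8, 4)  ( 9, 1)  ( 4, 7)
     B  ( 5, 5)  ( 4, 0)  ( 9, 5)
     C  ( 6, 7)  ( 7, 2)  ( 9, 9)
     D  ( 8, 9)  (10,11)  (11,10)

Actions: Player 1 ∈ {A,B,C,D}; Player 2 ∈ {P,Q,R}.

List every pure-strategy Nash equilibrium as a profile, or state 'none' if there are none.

PSNE = {(D,Q)}

(A,P): not NE [P2→R gives 7>4]
(A,Q): not NE [P1→D gives 10>9; P2→R gives 7>1]
(A,R): not NE [P1→D gives 11>4]
(B,P): not NE [P1→D gives 8>5]
(B,Q): not NE [P1→D gives 10>4; P2→R gives 5>0]
(B,R): not NE [P1→D gives 11>9]
(C,P): not NE [P1→D gives 8>6; P2→R gives 9>7]
(C,Q): not NE [P1→D gives 10>7; P2→R gives 9>2]
(C,R): not NE [P1→D gives 11>9]
(D,P): not NE [P2→Q gives 11>9]
(D,Q): NE
(D,R): not NE [P2→Q gives 11>10]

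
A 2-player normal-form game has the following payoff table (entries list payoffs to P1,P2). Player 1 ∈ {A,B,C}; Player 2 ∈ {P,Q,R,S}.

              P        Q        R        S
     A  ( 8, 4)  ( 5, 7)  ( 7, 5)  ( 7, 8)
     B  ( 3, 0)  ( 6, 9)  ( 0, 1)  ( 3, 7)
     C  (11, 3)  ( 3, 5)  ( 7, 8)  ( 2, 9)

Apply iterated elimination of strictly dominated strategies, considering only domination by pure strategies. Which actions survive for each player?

P2 drop P (Q beats it: A:7>4 B:9>0 C:5>3)
P2 drop R (S beats it: A:8>5 B:7>1 C:9>8)
P1 drop C (A beats it: Q:5>3 S:7>2)
P1→{A,B} P2→{Q,S}

IESDS → P1:{A,B} P2:{Q,S}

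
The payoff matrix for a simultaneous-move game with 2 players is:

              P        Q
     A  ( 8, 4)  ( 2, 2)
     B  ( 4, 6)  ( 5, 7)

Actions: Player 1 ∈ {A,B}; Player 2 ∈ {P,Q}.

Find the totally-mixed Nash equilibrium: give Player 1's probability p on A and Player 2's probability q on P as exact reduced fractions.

p=1/3, q=3/7

P1 indiff ⇒ q·8+(1-q)·2 = q·4+(1-q)·5 ⇒ q(4) = (1-q)(3) ⇒ q = 3/7
P2 indiff ⇒ p·4+(1-p)·6 = p·2+(1-p)·7 ⇒ p(2) = (1-p)(1) ⇒ p = 1/3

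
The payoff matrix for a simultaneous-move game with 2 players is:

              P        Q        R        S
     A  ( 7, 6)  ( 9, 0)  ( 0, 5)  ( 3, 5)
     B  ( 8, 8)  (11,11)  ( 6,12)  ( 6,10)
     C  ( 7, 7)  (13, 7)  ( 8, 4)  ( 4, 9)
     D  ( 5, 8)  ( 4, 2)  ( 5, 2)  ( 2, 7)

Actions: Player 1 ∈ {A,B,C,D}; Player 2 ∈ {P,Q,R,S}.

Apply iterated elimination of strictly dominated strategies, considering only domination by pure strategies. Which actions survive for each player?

P1 drop A (B beats it: P:8>7 Q:11>9 R:6>0 S:6>3)
P1 drop D (B beats it: P:8>5 Q:11>4 R:6>5 S:6>2)
P2 drop P (S beats it: B:10>8 C:9>7)
P1→{B,C} P2→{Q,R,S}

Remaining: P1:{B,C} P2:{Q,R,S}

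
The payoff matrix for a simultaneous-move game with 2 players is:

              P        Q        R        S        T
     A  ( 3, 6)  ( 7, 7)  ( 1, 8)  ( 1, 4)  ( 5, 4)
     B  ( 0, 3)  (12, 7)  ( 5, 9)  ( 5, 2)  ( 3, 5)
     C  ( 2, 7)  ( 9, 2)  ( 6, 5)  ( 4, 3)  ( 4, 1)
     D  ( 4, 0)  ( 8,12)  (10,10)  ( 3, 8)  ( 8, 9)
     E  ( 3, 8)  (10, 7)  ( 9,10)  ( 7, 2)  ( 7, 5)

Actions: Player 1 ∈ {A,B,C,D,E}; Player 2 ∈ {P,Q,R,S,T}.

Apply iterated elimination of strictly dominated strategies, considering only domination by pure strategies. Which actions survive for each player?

P1 drop A (D beats it: P:4>3 Q:8>7 R:10>1 S:3>1 T:8>5)
P1 drop C (E beats it: P:3>2 Q:10>9 R:9>6 S:7>4 T:7>4)
P2 drop P (R beats it: B:9>3 D:10>0 E:10>8)
P2 drop S (Q beats it: B:7>2 D:12>8 E:7>2)
P2 drop T (Q beats it: B:7>5 D:12>9 E:7>5)
P1→{B,D,E} P2→{Q,R}

IESDS → P1:{B,D,E} P2:{Q,R}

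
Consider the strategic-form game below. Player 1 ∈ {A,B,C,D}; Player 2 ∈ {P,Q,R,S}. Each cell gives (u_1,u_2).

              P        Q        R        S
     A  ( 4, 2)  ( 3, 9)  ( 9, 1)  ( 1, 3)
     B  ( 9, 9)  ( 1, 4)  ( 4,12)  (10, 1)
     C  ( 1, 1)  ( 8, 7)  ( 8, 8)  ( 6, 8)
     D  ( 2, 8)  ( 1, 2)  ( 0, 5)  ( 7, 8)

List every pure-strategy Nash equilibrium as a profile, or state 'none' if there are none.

PSNE: ∅

(A,P): not NE [P1→B gives 9>4; P2→Q gives 9>2]
(A,Q): not NE [P1→C gives 8>3]
(A,R): not NE [P2→Q gives 9>1]
(A,S): not NE [P1→B gives 10>1; P2→Q gives 9>3]
(B,P): not NE [P2→R gives 12>9]
(B,Q): not NE [P1→C gives 8>1; P2→R gives 12>4]
(B,R): not NE [P1→A gives 9>4]
(B,S): not NE [P2→R gives 12>1]
(C,P): not NE [P1→B gives 9>1; P2→S gives 8>1]
(C,Q): not NE [P2→S gives 8>7]
(C,R): not NE [P1→A gives 9>8]
(C,S): not NE [P1→B gives 10>6]
(D,P): not NE [P1→B gives 9>2]
(D,Q): not NE [P1→C gives 8>1; P2→S gives 8>2]
(D,R): not NE [P1→A gives 9>0; P2→S gives 8>5]
(D,S): not NE [P1→B gives 10>7]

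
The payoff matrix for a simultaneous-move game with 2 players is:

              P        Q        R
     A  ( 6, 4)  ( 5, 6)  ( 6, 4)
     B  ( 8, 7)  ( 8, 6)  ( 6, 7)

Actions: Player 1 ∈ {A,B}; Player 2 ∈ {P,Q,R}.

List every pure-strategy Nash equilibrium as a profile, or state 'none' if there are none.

(A,P): not NE [P1→B gives 8>6; P2→Q gives 6>4]
(A,Q): not NE [P1→B gives 8>5]
(A,R): not NE [P2→Q gives 6>4]
(B,P): NE
(B,Q): not NE [P2→R gives 7>6]
(B,R): NE

Nash profiles: (B,P), (B,R)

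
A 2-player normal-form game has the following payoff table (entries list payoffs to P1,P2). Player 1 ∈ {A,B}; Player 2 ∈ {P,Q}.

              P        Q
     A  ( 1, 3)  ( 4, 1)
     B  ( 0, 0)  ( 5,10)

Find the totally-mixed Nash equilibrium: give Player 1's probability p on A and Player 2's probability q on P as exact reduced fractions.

P1 indiff ⇒ q·1+(1-q)·4 = q·0+(1-q)·5 ⇒ q(1) = (1-q)(1) ⇒ q = 1/2
P2 indiff ⇒ p·3+(1-p)·0 = p·1+(1-p)·10 ⇒ p(2) = (1-p)(10) ⇒ p = 5/6

p=5/6, q=1/2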